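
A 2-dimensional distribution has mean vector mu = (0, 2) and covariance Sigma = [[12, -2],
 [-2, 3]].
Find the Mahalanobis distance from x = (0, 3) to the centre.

Step 1 — centre the observation: (x - mu) = (0, 1).

Step 2 — invert Sigma. det(Sigma) = 12·3 - (-2)² = 32.
  Sigma^{-1} = (1/det) · [[d, -b], [-b, a]] = [[0.0938, 0.0625],
 [0.0625, 0.375]].

Step 3 — form the quadratic (x - mu)^T · Sigma^{-1} · (x - mu):
  Sigma^{-1} · (x - mu) = (0.0625, 0.375).
  (x - mu)^T · [Sigma^{-1} · (x - mu)] = (0)·(0.0625) + (1)·(0.375) = 0.375.

Step 4 — take square root: d = √(0.375) ≈ 0.6124.

d(x, mu) = √(0.375) ≈ 0.6124


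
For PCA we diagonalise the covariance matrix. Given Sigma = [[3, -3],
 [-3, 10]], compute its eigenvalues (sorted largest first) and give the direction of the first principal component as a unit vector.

Step 1 — characteristic polynomial of 2×2 Sigma:
  det(Sigma - λI) = λ² - trace · λ + det = 0.
  trace = 3 + 10 = 13, det = 3·10 - (-3)² = 21.
Step 2 — discriminant:
  Δ = trace² - 4·det = 169 - 84 = 85.
Step 3 — eigenvalues:
  λ = (trace ± √Δ)/2 = (13 ± 9.2195)/2,
  λ_1 = 11.1098,  λ_2 = 1.8902.

Step 4 — unit eigenvector for λ_1: solve (Sigma - λ_1 I)v = 0. First row:
  (3 - 11.1098)·v_x + (-3)·v_y = 0, i.e. (-8.1098)·v_x + (-3)·v_y = 0,
  so v ∝ (b, λ_1 - a) = (-3, 8.1098); multiply by -1 so the first entry is positive: u = (3, -8.1098).
  ||u|| = √((3)² + (-8.1098)²) = √(74.7684) ≈ 8.6469,
  v_1 = u/||u|| ≈ (0.3469, -0.9379) (||v_1|| = 1).

λ_1 = 11.1098,  λ_2 = 1.8902;  v_1 ≈ (0.3469, -0.9379)


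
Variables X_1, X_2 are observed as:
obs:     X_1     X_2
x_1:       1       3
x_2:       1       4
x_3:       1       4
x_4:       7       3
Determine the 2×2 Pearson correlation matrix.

Step 1 — column means:
  mean(X_1) = (1 + 1 + 1 + 7) / 4 = 10/4 = 2.5
  mean(X_2) = (3 + 4 + 4 + 3) / 4 = 14/4 = 3.5

Step 2 — sample variances and covariances s[i,j] = (1/(n-1)) · Σ_k (x_{k,i} - mean_i) · (x_{k,j} - mean_j), with n-1 = 3:
  s[X_1,X_1] = ((-1.5)·(-1.5) + (-1.5)·(-1.5) + (-1.5)·(-1.5) + (4.5)·(4.5)) / 3 = 27/3 = 9
  s[X_1,X_2] = ((-1.5)·(-0.5) + (-1.5)·(0.5) + (-1.5)·(0.5) + (4.5)·(-0.5)) / 3 = -3/3 = -1
  s[X_2,X_2] = ((-0.5)·(-0.5) + (0.5)·(0.5) + (0.5)·(0.5) + (-0.5)·(-0.5)) / 3 = 1/3 = 0.3333
  Sample standard deviations s_i = √(s[i,i]):
  s(X_1) = √(9) = 3
  s(X_2) = √(0.3333) = 0.5774

Step 3 — r_{ij} = s_{ij} / (s_i · s_j):
  r[X_1,X_1] = 1 (diagonal).
  r[X_1,X_2] = -1 / (3 · 0.5774) = -1 / 1.7321 = -0.5774
  r[X_2,X_2] = 1 (diagonal).

R is symmetric with unit diagonal. Assembling:

R = [[1, -0.5774],
 [-0.5774, 1]]


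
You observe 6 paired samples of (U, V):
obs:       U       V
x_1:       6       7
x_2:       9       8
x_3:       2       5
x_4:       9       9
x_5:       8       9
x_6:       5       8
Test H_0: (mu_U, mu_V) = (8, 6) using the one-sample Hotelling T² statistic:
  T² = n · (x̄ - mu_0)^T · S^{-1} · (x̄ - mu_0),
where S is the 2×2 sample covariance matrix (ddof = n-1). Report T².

Step 1 — sample mean vector:
  mean(U) = (6 + 9 + 2 + 9 + 8 + 5) / 6 = 39/6 = 6.5
  mean(V) = (7 + 8 + 5 + 9 + 9 + 8) / 6 = 46/6 = 7.6667
  x̄ = (6.5, 7.6667),  deviation x̄ - mu_0 = (6.5, 7.6667) - (8, 6) = (-1.5, 1.6667).

Step 2 — sample covariance matrix, S[i,j] = (1/(n-1)) · Σ_k (x_{k,i} - mean_i) · (x_{k,j} - mean_j), divisor n-1 = 5:
  S[U,U] = ((-0.5)·(-0.5) + (2.5)·(2.5) + (-4.5)·(-4.5) + (2.5)·(2.5) + (1.5)·(1.5) + (-1.5)·(-1.5)) / 5 = 37.5/5 = 7.5
  S[U,V] = ((-0.5)·(-0.6667) + (2.5)·(0.3333) + (-4.5)·(-2.6667) + (2.5)·(1.3333) + (1.5)·(1.3333) + (-1.5)·(0.3333)) / 5 = 18/5 = 3.6
  S[V,V] = ((-0.6667)·(-0.6667) + (0.3333)·(0.3333) + (-2.6667)·(-2.6667) + (1.3333)·(1.3333) + (1.3333)·(1.3333) + (0.3333)·(0.3333)) / 5 = 11.3333/5 = 2.2667
  S = [[7.5, 3.6],
 [3.6, 2.2667]].

Step 3 — invert S. det(S) = 7.5·2.2667 - (3.6)² = 4.04.
  S^{-1} = (1/det) · [[d, -b], [-b, a]] = [[0.5611, -0.8911],
 [-0.8911, 1.8564]].

Step 4 — quadratic form (x̄ - mu_0)^T · S^{-1} · (x̄ - mu_0):
  S^{-1} · (x̄ - mu_0) = (-2.3267, 4.4307),
  (x̄ - mu_0)^T · [...] = (-1.5)·(-2.3267) + (1.6667)·(4.4307) = 10.8746.

Step 5 — scale by n: T² = 6 · 10.8746 = 65.2475.

T² ≈ 65.2475


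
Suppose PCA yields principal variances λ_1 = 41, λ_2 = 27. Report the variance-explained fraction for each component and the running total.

Step 1 — total variance = trace(Sigma) = Σ λ_i = 41 + 27 = 68.

Step 2 — fraction explained by component i = λ_i / Σ λ:
  PC1: 41/68 = 0.6029
  PC2: 27/68 = 0.3971

Step 3 — cumulative fraction after k components = (λ_1 + ... + λ_k) / Σ λ:
  k = 1: 41/68 = 0.6029
  k = 2: (41 + 27)/68 = 68/68 = 1

Summary (fraction, with percent):

explained: PC1 0.6029 (60.29%), PC2 0.3971 (39.71%);  cumulative: 0.6029, 1


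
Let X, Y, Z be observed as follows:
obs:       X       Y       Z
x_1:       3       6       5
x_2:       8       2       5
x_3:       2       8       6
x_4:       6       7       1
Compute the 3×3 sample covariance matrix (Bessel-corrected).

Step 1 — column means:
  mean(X) = (3 + 8 + 2 + 6) / 4 = 19/4 = 4.75
  mean(Y) = (6 + 2 + 8 + 7) / 4 = 23/4 = 5.75
  mean(Z) = (5 + 5 + 6 + 1) / 4 = 17/4 = 4.25

Step 2 — sample covariance S[i,j] = (1/(n-1)) · Σ_k (x_{k,i} - mean_i) · (x_{k,j} - mean_j), with n-1 = 3.
  S[X,X] = ((-1.75)·(-1.75) + (3.25)·(3.25) + (-2.75)·(-2.75) + (1.25)·(1.25)) / 3 = 22.75/3 = 7.5833
  S[X,Y] = ((-1.75)·(0.25) + (3.25)·(-3.75) + (-2.75)·(2.25) + (1.25)·(1.25)) / 3 = -17.25/3 = -5.75
  S[X,Z] = ((-1.75)·(0.75) + (3.25)·(0.75) + (-2.75)·(1.75) + (1.25)·(-3.25)) / 3 = -7.75/3 = -2.5833
  S[Y,Y] = ((0.25)·(0.25) + (-3.75)·(-3.75) + (2.25)·(2.25) + (1.25)·(1.25)) / 3 = 20.75/3 = 6.9167
  S[Y,Z] = ((0.25)·(0.75) + (-3.75)·(0.75) + (2.25)·(1.75) + (1.25)·(-3.25)) / 3 = -2.75/3 = -0.9167
  S[Z,Z] = ((0.75)·(0.75) + (0.75)·(0.75) + (1.75)·(1.75) + (-3.25)·(-3.25)) / 3 = 14.75/3 = 4.9167

S is symmetric (S[j,i] = S[i,j]). Assembling:

S = [[7.5833, -5.75, -2.5833],
 [-5.75, 6.9167, -0.9167],
 [-2.5833, -0.9167, 4.9167]]


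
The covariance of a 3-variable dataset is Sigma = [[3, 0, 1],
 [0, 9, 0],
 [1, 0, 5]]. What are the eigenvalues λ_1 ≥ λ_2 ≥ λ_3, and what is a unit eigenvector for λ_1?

Step 1 — characteristic polynomial p(λ) = det(λI - Sigma) = λ³ - tr·λ² + c_1·λ - det, where tr = trace, c_1 = sum of the principal 2×2 minors, det = det(Sigma):
  tr = 3 + 9 + 5 = 17,
  c_1 = (3·9 - (0)²) + (3·5 - (1)²) + (9·5 - (0)²) = 27 + 14 + 45 = 86,
  det = 3·(9·5 - (0)²) - (0)·((0)·5 - (0)·(1)) + (1)·((0)·(0) - 9·(1)) = 3·(45) - (0)·(0) + (1)·(-9) = 126.
  So p(λ) = λ³ - 17λ² + 86λ - 126.
Step 2 — look for an integer root (rational root theorem: any rational root is an integer divisor of 126). Testing λ = 9:
  p(9) = 729 - 1377 + 774 - 126 = 0  ✓
  Dividing out (λ - 9): p(λ) = (λ - 9)(λ² - 8λ + 14).
Step 3 — remaining eigenvalues from the quadratic λ² - 8λ + 14 = 0:
  Δ = 8² - 4·14 = 64 - 56 = 8,  λ = (8 ± √8)/2 = (8 ± 2.8284)/2 ≈ 5.4142 or 2.5858.
  Sorted: λ_1 = 9,  λ_2 = 5.4142,  λ_3 = 2.5858  (check: sum = 17 = tr ✓).

Step 4 — unit eigenvector for λ_1 = 9: v spans the null space of (Sigma - λ_1 I), whose rows are
  r_1 = (-6, 0, 1),  r_2 = (0, 0, 0),  r_3 = (1, 0, -4).
  v is orthogonal to every row, so take v ∝ r_1 × r_3 = ((0)·(-4) - (1)·(0), (1)·(1) - (-6)·(-4), (-6)·(0) - (0)·(1)) = (0, -23, 0).
  Rescale (divide by 23; multiply by -1 so the first nonzero entry is positive): u = (0, 1, 0).
  ||u|| = √((0)² + (1)² + (0)²) = √(1) = 1,  v_1 = u/||u|| ≈ (0, 1, 0) (||v_1|| = 1).

λ_1 = 9,  λ_2 = 5.4142,  λ_3 = 2.5858;  v_1 ≈ (0, 1, 0)


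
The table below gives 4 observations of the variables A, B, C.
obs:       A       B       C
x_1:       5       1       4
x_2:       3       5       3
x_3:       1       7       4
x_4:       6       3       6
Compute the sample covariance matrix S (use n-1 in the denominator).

Step 1 — column means:
  mean(A) = (5 + 3 + 1 + 6) / 4 = 15/4 = 3.75
  mean(B) = (1 + 5 + 7 + 3) / 4 = 16/4 = 4
  mean(C) = (4 + 3 + 4 + 6) / 4 = 17/4 = 4.25

Step 2 — sample covariance S[i,j] = (1/(n-1)) · Σ_k (x_{k,i} - mean_i) · (x_{k,j} - mean_j), with n-1 = 3.
  S[A,A] = ((1.25)·(1.25) + (-0.75)·(-0.75) + (-2.75)·(-2.75) + (2.25)·(2.25)) / 3 = 14.75/3 = 4.9167
  S[A,B] = ((1.25)·(-3) + (-0.75)·(1) + (-2.75)·(3) + (2.25)·(-1)) / 3 = -15/3 = -5
  S[A,C] = ((1.25)·(-0.25) + (-0.75)·(-1.25) + (-2.75)·(-0.25) + (2.25)·(1.75)) / 3 = 5.25/3 = 1.75
  S[B,B] = ((-3)·(-3) + (1)·(1) + (3)·(3) + (-1)·(-1)) / 3 = 20/3 = 6.6667
  S[B,C] = ((-3)·(-0.25) + (1)·(-1.25) + (3)·(-0.25) + (-1)·(1.75)) / 3 = -3/3 = -1
  S[C,C] = ((-0.25)·(-0.25) + (-1.25)·(-1.25) + (-0.25)·(-0.25) + (1.75)·(1.75)) / 3 = 4.75/3 = 1.5833

S is symmetric (S[j,i] = S[i,j]). Assembling:

S = [[4.9167, -5, 1.75],
 [-5, 6.6667, -1],
 [1.75, -1, 1.5833]]


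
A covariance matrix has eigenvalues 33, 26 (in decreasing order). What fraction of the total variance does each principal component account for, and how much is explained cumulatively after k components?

Step 1 — total variance = trace(Sigma) = Σ λ_i = 33 + 26 = 59.

Step 2 — fraction explained by component i = λ_i / Σ λ:
  PC1: 33/59 = 0.5593
  PC2: 26/59 = 0.4407

Step 3 — cumulative fraction after k components = (λ_1 + ... + λ_k) / Σ λ:
  k = 1: 33/59 = 0.5593
  k = 2: (33 + 26)/59 = 59/59 = 1

Summary (fraction, with percent):

explained: PC1 0.5593 (55.93%), PC2 0.4407 (44.07%);  cumulative: 0.5593, 1


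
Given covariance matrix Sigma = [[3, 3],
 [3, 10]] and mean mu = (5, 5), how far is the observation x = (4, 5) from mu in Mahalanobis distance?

Step 1 — centre the observation: (x - mu) = (-1, 0).

Step 2 — invert Sigma. det(Sigma) = 3·10 - (3)² = 21.
  Sigma^{-1} = (1/det) · [[d, -b], [-b, a]] = [[0.4762, -0.1429],
 [-0.1429, 0.1429]].

Step 3 — form the quadratic (x - mu)^T · Sigma^{-1} · (x - mu):
  Sigma^{-1} · (x - mu) = (-0.4762, 0.1429).
  (x - mu)^T · [Sigma^{-1} · (x - mu)] = (-1)·(-0.4762) + (0)·(0.1429) = 0.4762.

Step 4 — take square root: d = √(0.4762) ≈ 0.6901.

d(x, mu) = √(0.4762) ≈ 0.6901


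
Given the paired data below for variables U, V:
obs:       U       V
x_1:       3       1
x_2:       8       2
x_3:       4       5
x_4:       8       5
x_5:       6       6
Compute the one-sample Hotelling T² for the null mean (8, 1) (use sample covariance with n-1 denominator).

Step 1 — sample mean vector:
  mean(U) = (3 + 8 + 4 + 8 + 6) / 5 = 29/5 = 5.8
  mean(V) = (1 + 2 + 5 + 5 + 6) / 5 = 19/5 = 3.8
  x̄ = (5.8, 3.8),  deviation x̄ - mu_0 = (5.8, 3.8) - (8, 1) = (-2.2, 2.8).

Step 2 — sample covariance matrix, S[i,j] = (1/(n-1)) · Σ_k (x_{k,i} - mean_i) · (x_{k,j} - mean_j), divisor n-1 = 4:
  S[U,U] = ((-2.8)·(-2.8) + (2.2)·(2.2) + (-1.8)·(-1.8) + (2.2)·(2.2) + (0.2)·(0.2)) / 4 = 20.8/4 = 5.2
  S[U,V] = ((-2.8)·(-2.8) + (2.2)·(-1.8) + (-1.8)·(1.2) + (2.2)·(1.2) + (0.2)·(2.2)) / 4 = 4.8/4 = 1.2
  S[V,V] = ((-2.8)·(-2.8) + (-1.8)·(-1.8) + (1.2)·(1.2) + (1.2)·(1.2) + (2.2)·(2.2)) / 4 = 18.8/4 = 4.7
  S = [[5.2, 1.2],
 [1.2, 4.7]].

Step 3 — invert S. det(S) = 5.2·4.7 - (1.2)² = 23.
  S^{-1} = (1/det) · [[d, -b], [-b, a]] = [[0.2043, -0.0522],
 [-0.0522, 0.2261]].

Step 4 — quadratic form (x̄ - mu_0)^T · S^{-1} · (x̄ - mu_0):
  S^{-1} · (x̄ - mu_0) = (-0.5957, 0.7478),
  (x̄ - mu_0)^T · [...] = (-2.2)·(-0.5957) + (2.8)·(0.7478) = 3.4043.

Step 5 — scale by n: T² = 5 · 3.4043 = 17.0217.

T² ≈ 17.0217


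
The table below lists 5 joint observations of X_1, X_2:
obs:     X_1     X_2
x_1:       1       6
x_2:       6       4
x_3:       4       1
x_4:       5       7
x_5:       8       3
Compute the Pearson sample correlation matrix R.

Step 1 — column means:
  mean(X_1) = (1 + 6 + 4 + 5 + 8) / 5 = 24/5 = 4.8
  mean(X_2) = (6 + 4 + 1 + 7 + 3) / 5 = 21/5 = 4.2

Step 2 — sample variances and covariances s[i,j] = (1/(n-1)) · Σ_k (x_{k,i} - mean_i) · (x_{k,j} - mean_j), with n-1 = 4:
  s[X_1,X_1] = ((-3.8)·(-3.8) + (1.2)·(1.2) + (-0.8)·(-0.8) + (0.2)·(0.2) + (3.2)·(3.2)) / 4 = 26.8/4 = 6.7
  s[X_1,X_2] = ((-3.8)·(1.8) + (1.2)·(-0.2) + (-0.8)·(-3.2) + (0.2)·(2.8) + (3.2)·(-1.2)) / 4 = -7.8/4 = -1.95
  s[X_2,X_2] = ((1.8)·(1.8) + (-0.2)·(-0.2) + (-3.2)·(-3.2) + (2.8)·(2.8) + (-1.2)·(-1.2)) / 4 = 22.8/4 = 5.7
  Sample standard deviations s_i = √(s[i,i]):
  s(X_1) = √(6.7) = 2.5884
  s(X_2) = √(5.7) = 2.3875

Step 3 — r_{ij} = s_{ij} / (s_i · s_j):
  r[X_1,X_1] = 1 (diagonal).
  r[X_1,X_2] = -1.95 / (2.5884 · 2.3875) = -1.95 / 6.1798 = -0.3155
  r[X_2,X_2] = 1 (diagonal).

R is symmetric with unit diagonal. Assembling:

R = [[1, -0.3155],
 [-0.3155, 1]]


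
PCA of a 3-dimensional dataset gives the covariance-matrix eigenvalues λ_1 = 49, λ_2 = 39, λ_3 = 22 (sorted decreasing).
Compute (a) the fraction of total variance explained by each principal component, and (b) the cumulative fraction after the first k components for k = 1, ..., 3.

Step 1 — total variance = trace(Sigma) = Σ λ_i = 49 + 39 + 22 = 110.

Step 2 — fraction explained by component i = λ_i / Σ λ:
  PC1: 49/110 = 0.4455
  PC2: 39/110 = 0.3545
  PC3: 22/110 = 0.2

Step 3 — cumulative fraction after k components = (λ_1 + ... + λ_k) / Σ λ:
  k = 1: 49/110 = 0.4455
  k = 2: (49 + 39)/110 = 88/110 = 0.8
  k = 3: (49 + 39 + 22)/110 = 110/110 = 1

Summary (fraction, with percent):

explained: PC1 0.4455 (44.55%), PC2 0.3545 (35.45%), PC3 0.2 (20%);  cumulative: 0.4455, 0.8, 1


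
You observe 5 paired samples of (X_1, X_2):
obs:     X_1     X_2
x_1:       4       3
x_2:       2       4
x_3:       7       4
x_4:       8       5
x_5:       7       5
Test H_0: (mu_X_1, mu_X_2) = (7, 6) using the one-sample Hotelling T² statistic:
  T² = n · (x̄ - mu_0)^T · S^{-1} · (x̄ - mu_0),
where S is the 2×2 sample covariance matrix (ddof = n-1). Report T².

Step 1 — sample mean vector:
  mean(X_1) = (4 + 2 + 7 + 8 + 7) / 5 = 28/5 = 5.6
  mean(X_2) = (3 + 4 + 4 + 5 + 5) / 5 = 21/5 = 4.2
  x̄ = (5.6, 4.2),  deviation x̄ - mu_0 = (5.6, 4.2) - (7, 6) = (-1.4, -1.8).

Step 2 — sample covariance matrix, S[i,j] = (1/(n-1)) · Σ_k (x_{k,i} - mean_i) · (x_{k,j} - mean_j), divisor n-1 = 4:
  S[X_1,X_1] = ((-1.6)·(-1.6) + (-3.6)·(-3.6) + (1.4)·(1.4) + (2.4)·(2.4) + (1.4)·(1.4)) / 4 = 25.2/4 = 6.3
  S[X_1,X_2] = ((-1.6)·(-1.2) + (-3.6)·(-0.2) + (1.4)·(-0.2) + (2.4)·(0.8) + (1.4)·(0.8)) / 4 = 5.4/4 = 1.35
  S[X_2,X_2] = ((-1.2)·(-1.2) + (-0.2)·(-0.2) + (-0.2)·(-0.2) + (0.8)·(0.8) + (0.8)·(0.8)) / 4 = 2.8/4 = 0.7
  S = [[6.3, 1.35],
 [1.35, 0.7]].

Step 3 — invert S. det(S) = 6.3·0.7 - (1.35)² = 2.5875.
  S^{-1} = (1/det) · [[d, -b], [-b, a]] = [[0.2705, -0.5217],
 [-0.5217, 2.4348]].

Step 4 — quadratic form (x̄ - mu_0)^T · S^{-1} · (x̄ - mu_0):
  S^{-1} · (x̄ - mu_0) = (0.5604, -3.6522),
  (x̄ - mu_0)^T · [...] = (-1.4)·(0.5604) + (-1.8)·(-3.6522) = 5.7894.

Step 5 — scale by n: T² = 5 · 5.7894 = 28.9469.

T² ≈ 28.9469


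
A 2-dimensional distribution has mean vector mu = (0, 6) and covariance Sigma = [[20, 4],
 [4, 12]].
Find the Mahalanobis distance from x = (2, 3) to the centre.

Step 1 — centre the observation: (x - mu) = (2, -3).

Step 2 — invert Sigma. det(Sigma) = 20·12 - (4)² = 224.
  Sigma^{-1} = (1/det) · [[d, -b], [-b, a]] = [[0.0536, -0.0179],
 [-0.0179, 0.0893]].

Step 3 — form the quadratic (x - mu)^T · Sigma^{-1} · (x - mu):
  Sigma^{-1} · (x - mu) = (0.1607, -0.3036).
  (x - mu)^T · [Sigma^{-1} · (x - mu)] = (2)·(0.1607) + (-3)·(-0.3036) = 1.2321.

Step 4 — take square root: d = √(1.2321) ≈ 1.11.

d(x, mu) = √(1.2321) ≈ 1.11


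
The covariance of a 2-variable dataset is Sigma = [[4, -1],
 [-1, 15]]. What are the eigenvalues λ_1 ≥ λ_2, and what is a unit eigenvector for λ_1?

Step 1 — characteristic polynomial of 2×2 Sigma:
  det(Sigma - λI) = λ² - trace · λ + det = 0.
  trace = 4 + 15 = 19, det = 4·15 - (-1)² = 59.
Step 2 — discriminant:
  Δ = trace² - 4·det = 361 - 236 = 125.
Step 3 — eigenvalues:
  λ = (trace ± √Δ)/2 = (19 ± 11.1803)/2,
  λ_1 = 15.0902,  λ_2 = 3.9098.

Step 4 — unit eigenvector for λ_1: solve (Sigma - λ_1 I)v = 0. First row:
  (4 - 15.0902)·v_x + (-1)·v_y = 0, i.e. (-11.0902)·v_x + (-1)·v_y = 0,
  so v ∝ (b, λ_1 - a) = (-1, 11.0902); multiply by -1 so the first entry is positive: u = (1, -11.0902).
  ||u|| = √((1)² + (-11.0902)²) = √(123.9919) ≈ 11.1352,
  v_1 = u/||u|| ≈ (0.0898, -0.996) (||v_1|| = 1).

λ_1 = 15.0902,  λ_2 = 3.9098;  v_1 ≈ (0.0898, -0.996)


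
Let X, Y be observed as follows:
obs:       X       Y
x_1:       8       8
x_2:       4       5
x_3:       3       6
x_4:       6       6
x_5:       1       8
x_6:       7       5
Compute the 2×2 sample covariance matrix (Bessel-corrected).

Step 1 — column means:
  mean(X) = (8 + 4 + 3 + 6 + 1 + 7) / 6 = 29/6 = 4.8333
  mean(Y) = (8 + 5 + 6 + 6 + 8 + 5) / 6 = 38/6 = 6.3333

Step 2 — sample covariance S[i,j] = (1/(n-1)) · Σ_k (x_{k,i} - mean_i) · (x_{k,j} - mean_j), with n-1 = 5.
  S[X,X] = ((3.1667)·(3.1667) + (-0.8333)·(-0.8333) + (-1.8333)·(-1.8333) + (1.1667)·(1.1667) + (-3.8333)·(-3.8333) + (2.1667)·(2.1667)) / 5 = 34.8333/5 = 6.9667
  S[X,Y] = ((3.1667)·(1.6667) + (-0.8333)·(-1.3333) + (-1.8333)·(-0.3333) + (1.1667)·(-0.3333) + (-3.8333)·(1.6667) + (2.1667)·(-1.3333)) / 5 = -2.6667/5 = -0.5333
  S[Y,Y] = ((1.6667)·(1.6667) + (-1.3333)·(-1.3333) + (-0.3333)·(-0.3333) + (-0.3333)·(-0.3333) + (1.6667)·(1.6667) + (-1.3333)·(-1.3333)) / 5 = 9.3333/5 = 1.8667

S is symmetric (S[j,i] = S[i,j]). Assembling:

S = [[6.9667, -0.5333],
 [-0.5333, 1.8667]]


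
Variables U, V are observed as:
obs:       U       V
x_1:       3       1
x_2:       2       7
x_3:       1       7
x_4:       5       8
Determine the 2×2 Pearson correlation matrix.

Step 1 — column means:
  mean(U) = (3 + 2 + 1 + 5) / 4 = 11/4 = 2.75
  mean(V) = (1 + 7 + 7 + 8) / 4 = 23/4 = 5.75

Step 2 — sample variances and covariances s[i,j] = (1/(n-1)) · Σ_k (x_{k,i} - mean_i) · (x_{k,j} - mean_j), with n-1 = 3:
  s[U,U] = ((0.25)·(0.25) + (-0.75)·(-0.75) + (-1.75)·(-1.75) + (2.25)·(2.25)) / 3 = 8.75/3 = 2.9167
  s[U,V] = ((0.25)·(-4.75) + (-0.75)·(1.25) + (-1.75)·(1.25) + (2.25)·(2.25)) / 3 = 0.75/3 = 0.25
  s[V,V] = ((-4.75)·(-4.75) + (1.25)·(1.25) + (1.25)·(1.25) + (2.25)·(2.25)) / 3 = 30.75/3 = 10.25
  Sample standard deviations s_i = √(s[i,i]):
  s(U) = √(2.9167) = 1.7078
  s(V) = √(10.25) = 3.2016

Step 3 — r_{ij} = s_{ij} / (s_i · s_j):
  r[U,U] = 1 (diagonal).
  r[U,V] = 0.25 / (1.7078 · 3.2016) = 0.25 / 5.4677 = 0.0457
  r[V,V] = 1 (diagonal).

R is symmetric with unit diagonal. Assembling:

R = [[1, 0.0457],
 [0.0457, 1]]


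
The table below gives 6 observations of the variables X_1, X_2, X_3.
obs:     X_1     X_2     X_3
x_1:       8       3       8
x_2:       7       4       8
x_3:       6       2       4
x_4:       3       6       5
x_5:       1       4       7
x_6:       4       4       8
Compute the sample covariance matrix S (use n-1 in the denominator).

Step 1 — column means:
  mean(X_1) = (8 + 7 + 6 + 3 + 1 + 4) / 6 = 29/6 = 4.8333
  mean(X_2) = (3 + 4 + 2 + 6 + 4 + 4) / 6 = 23/6 = 3.8333
  mean(X_3) = (8 + 8 + 4 + 5 + 7 + 8) / 6 = 40/6 = 6.6667

Step 2 — sample covariance S[i,j] = (1/(n-1)) · Σ_k (x_{k,i} - mean_i) · (x_{k,j} - mean_j), with n-1 = 5.
  S[X_1,X_1] = ((3.1667)·(3.1667) + (2.1667)·(2.1667) + (1.1667)·(1.1667) + (-1.8333)·(-1.8333) + (-3.8333)·(-3.8333) + (-0.8333)·(-0.8333)) / 5 = 34.8333/5 = 6.9667
  S[X_1,X_2] = ((3.1667)·(-0.8333) + (2.1667)·(0.1667) + (1.1667)·(-1.8333) + (-1.8333)·(2.1667) + (-3.8333)·(0.1667) + (-0.8333)·(0.1667)) / 5 = -9.1667/5 = -1.8333
  S[X_1,X_3] = ((3.1667)·(1.3333) + (2.1667)·(1.3333) + (1.1667)·(-2.6667) + (-1.8333)·(-1.6667) + (-3.8333)·(0.3333) + (-0.8333)·(1.3333)) / 5 = 4.6667/5 = 0.9333
  S[X_2,X_2] = ((-0.8333)·(-0.8333) + (0.1667)·(0.1667) + (-1.8333)·(-1.8333) + (2.1667)·(2.1667) + (0.1667)·(0.1667) + (0.1667)·(0.1667)) / 5 = 8.8333/5 = 1.7667
  S[X_2,X_3] = ((-0.8333)·(1.3333) + (0.1667)·(1.3333) + (-1.8333)·(-2.6667) + (2.1667)·(-1.6667) + (0.1667)·(0.3333) + (0.1667)·(1.3333)) / 5 = 0.6667/5 = 0.1333
  S[X_3,X_3] = ((1.3333)·(1.3333) + (1.3333)·(1.3333) + (-2.6667)·(-2.6667) + (-1.6667)·(-1.6667) + (0.3333)·(0.3333) + (1.3333)·(1.3333)) / 5 = 15.3333/5 = 3.0667

S is symmetric (S[j,i] = S[i,j]). Assembling:

S = [[6.9667, -1.8333, 0.9333],
 [-1.8333, 1.7667, 0.1333],
 [0.9333, 0.1333, 3.0667]]


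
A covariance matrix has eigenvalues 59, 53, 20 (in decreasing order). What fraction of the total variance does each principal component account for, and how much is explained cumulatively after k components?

Step 1 — total variance = trace(Sigma) = Σ λ_i = 59 + 53 + 20 = 132.

Step 2 — fraction explained by component i = λ_i / Σ λ:
  PC1: 59/132 = 0.447
  PC2: 53/132 = 0.4015
  PC3: 20/132 = 0.1515

Step 3 — cumulative fraction after k components = (λ_1 + ... + λ_k) / Σ λ:
  k = 1: 59/132 = 0.447
  k = 2: (59 + 53)/132 = 112/132 = 0.8485
  k = 3: (59 + 53 + 20)/132 = 132/132 = 1

Summary (fraction, with percent):

explained: PC1 0.447 (44.7%), PC2 0.4015 (40.15%), PC3 0.1515 (15.15%);  cumulative: 0.447, 0.8485, 1


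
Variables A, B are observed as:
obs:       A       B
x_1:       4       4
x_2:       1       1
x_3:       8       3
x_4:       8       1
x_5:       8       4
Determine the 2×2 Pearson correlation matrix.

Step 1 — column means:
  mean(A) = (4 + 1 + 8 + 8 + 8) / 5 = 29/5 = 5.8
  mean(B) = (4 + 1 + 3 + 1 + 4) / 5 = 13/5 = 2.6

Step 2 — sample variances and covariances s[i,j] = (1/(n-1)) · Σ_k (x_{k,i} - mean_i) · (x_{k,j} - mean_j), with n-1 = 4:
  s[A,A] = ((-1.8)·(-1.8) + (-4.8)·(-4.8) + (2.2)·(2.2) + (2.2)·(2.2) + (2.2)·(2.2)) / 4 = 40.8/4 = 10.2
  s[A,B] = ((-1.8)·(1.4) + (-4.8)·(-1.6) + (2.2)·(0.4) + (2.2)·(-1.6) + (2.2)·(1.4)) / 4 = 5.6/4 = 1.4
  s[B,B] = ((1.4)·(1.4) + (-1.6)·(-1.6) + (0.4)·(0.4) + (-1.6)·(-1.6) + (1.4)·(1.4)) / 4 = 9.2/4 = 2.3
  Sample standard deviations s_i = √(s[i,i]):
  s(A) = √(10.2) = 3.1937
  s(B) = √(2.3) = 1.5166

Step 3 — r_{ij} = s_{ij} / (s_i · s_j):
  r[A,A] = 1 (diagonal).
  r[A,B] = 1.4 / (3.1937 · 1.5166) = 1.4 / 4.8436 = 0.289
  r[B,B] = 1 (diagonal).

R is symmetric with unit diagonal. Assembling:

R = [[1, 0.289],
 [0.289, 1]]


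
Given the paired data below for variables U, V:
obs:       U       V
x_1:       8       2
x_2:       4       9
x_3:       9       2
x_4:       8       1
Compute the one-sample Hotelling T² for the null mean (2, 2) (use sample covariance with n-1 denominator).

Step 1 — sample mean vector:
  mean(U) = (8 + 4 + 9 + 8) / 4 = 29/4 = 7.25
  mean(V) = (2 + 9 + 2 + 1) / 4 = 14/4 = 3.5
  x̄ = (7.25, 3.5),  deviation x̄ - mu_0 = (7.25, 3.5) - (2, 2) = (5.25, 1.5).

Step 2 — sample covariance matrix, S[i,j] = (1/(n-1)) · Σ_k (x_{k,i} - mean_i) · (x_{k,j} - mean_j), divisor n-1 = 3:
  S[U,U] = ((0.75)·(0.75) + (-3.25)·(-3.25) + (1.75)·(1.75) + (0.75)·(0.75)) / 3 = 14.75/3 = 4.9167
  S[U,V] = ((0.75)·(-1.5) + (-3.25)·(5.5) + (1.75)·(-1.5) + (0.75)·(-2.5)) / 3 = -23.5/3 = -7.8333
  S[V,V] = ((-1.5)·(-1.5) + (5.5)·(5.5) + (-1.5)·(-1.5) + (-2.5)·(-2.5)) / 3 = 41/3 = 13.6667
  S = [[4.9167, -7.8333],
 [-7.8333, 13.6667]].

Step 3 — invert S. det(S) = 4.9167·13.6667 - (-7.8333)² = 5.8333.
  S^{-1} = (1/det) · [[d, -b], [-b, a]] = [[2.3429, 1.3429],
 [1.3429, 0.8429]].

Step 4 — quadratic form (x̄ - mu_0)^T · S^{-1} · (x̄ - mu_0):
  S^{-1} · (x̄ - mu_0) = (14.3143, 8.3143),
  (x̄ - mu_0)^T · [...] = (5.25)·(14.3143) + (1.5)·(8.3143) = 87.6214.

Step 5 — scale by n: T² = 4 · 87.6214 = 350.4857.

T² ≈ 350.4857


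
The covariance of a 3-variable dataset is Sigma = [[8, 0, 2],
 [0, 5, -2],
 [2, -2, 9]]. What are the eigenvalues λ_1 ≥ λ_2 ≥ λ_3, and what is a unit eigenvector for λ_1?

Step 1 — characteristic polynomial p(λ) = det(λI - Sigma) = λ³ - tr·λ² + c_1·λ - det, where tr = trace, c_1 = sum of the principal 2×2 minors, det = det(Sigma):
  tr = 8 + 5 + 9 = 22,
  c_1 = (8·5 - (0)²) + (8·9 - (2)²) + (5·9 - (-2)²) = 40 + 68 + 41 = 149,
  det = 8·(5·9 - (-2)²) - (0)·((0)·9 - (-2)·(2)) + (2)·((0)·(-2) - 5·(2)) = 8·(41) - (0)·(4) + (2)·(-10) = 308.
  So p(λ) = λ³ - 22λ² + 149λ - 308.
Step 2 — look for an integer root (rational root theorem: any rational root is an integer divisor of 308). Testing λ = 4:
  p(4) = 64 - 352 + 596 - 308 = 0  ✓
  Dividing out (λ - 4): p(λ) = (λ - 4)(λ² - 18λ + 77).
Step 3 — remaining eigenvalues from the quadratic λ² - 18λ + 77 = 0:
  Δ = 18² - 4·77 = 324 - 308 = 16,  λ = (18 ± √16)/2 = (18 ± 4)/2 = 11 or 7.
  Sorted: λ_1 = 11,  λ_2 = 7,  λ_3 = 4  (check: sum = 22 = tr ✓).

Step 4 — unit eigenvector for λ_1 = 11: v spans the null space of (Sigma - λ_1 I), whose rows are
  r_1 = (-3, 0, 2),  r_2 = (0, -6, -2),  r_3 = (2, -2, -2).
  v is orthogonal to every row, so take v ∝ r_1 × r_2 = ((0)·(-2) - (2)·(-6), (2)·(0) - (-3)·(-2), (-3)·(-6) - (0)·(0)) = (12, -6, 18).
  Rescale (divide by 6): u = (2, -1, 3).
  ||u|| = √((2)² + (-1)² + (3)²) = √(14) ≈ 3.7417,  v_1 = u/||u|| ≈ (0.5345, -0.2673, 0.8018) (||v_1|| = 1).

λ_1 = 11,  λ_2 = 7,  λ_3 = 4;  v_1 ≈ (0.5345, -0.2673, 0.8018)


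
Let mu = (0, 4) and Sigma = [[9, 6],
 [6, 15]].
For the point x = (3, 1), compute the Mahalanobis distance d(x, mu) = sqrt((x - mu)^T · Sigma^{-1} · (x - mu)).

Step 1 — centre the observation: (x - mu) = (3, -3).

Step 2 — invert Sigma. det(Sigma) = 9·15 - (6)² = 99.
  Sigma^{-1} = (1/det) · [[d, -b], [-b, a]] = [[0.1515, -0.0606],
 [-0.0606, 0.0909]].

Step 3 — form the quadratic (x - mu)^T · Sigma^{-1} · (x - mu):
  Sigma^{-1} · (x - mu) = (0.6364, -0.4545).
  (x - mu)^T · [Sigma^{-1} · (x - mu)] = (3)·(0.6364) + (-3)·(-0.4545) = 3.2727.

Step 4 — take square root: d = √(3.2727) ≈ 1.8091.

d(x, mu) = √(3.2727) ≈ 1.8091


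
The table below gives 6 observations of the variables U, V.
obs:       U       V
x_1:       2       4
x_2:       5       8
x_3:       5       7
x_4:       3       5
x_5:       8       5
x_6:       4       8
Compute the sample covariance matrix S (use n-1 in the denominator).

Step 1 — column means:
  mean(U) = (2 + 5 + 5 + 3 + 8 + 4) / 6 = 27/6 = 4.5
  mean(V) = (4 + 8 + 7 + 5 + 5 + 8) / 6 = 37/6 = 6.1667

Step 2 — sample covariance S[i,j] = (1/(n-1)) · Σ_k (x_{k,i} - mean_i) · (x_{k,j} - mean_j), with n-1 = 5.
  S[U,U] = ((-2.5)·(-2.5) + (0.5)·(0.5) + (0.5)·(0.5) + (-1.5)·(-1.5) + (3.5)·(3.5) + (-0.5)·(-0.5)) / 5 = 21.5/5 = 4.3
  S[U,V] = ((-2.5)·(-2.1667) + (0.5)·(1.8333) + (0.5)·(0.8333) + (-1.5)·(-1.1667) + (3.5)·(-1.1667) + (-0.5)·(1.8333)) / 5 = 3.5/5 = 0.7
  S[V,V] = ((-2.1667)·(-2.1667) + (1.8333)·(1.8333) + (0.8333)·(0.8333) + (-1.1667)·(-1.1667) + (-1.1667)·(-1.1667) + (1.8333)·(1.8333)) / 5 = 14.8333/5 = 2.9667

S is symmetric (S[j,i] = S[i,j]). Assembling:

S = [[4.3, 0.7],
 [0.7, 2.9667]]


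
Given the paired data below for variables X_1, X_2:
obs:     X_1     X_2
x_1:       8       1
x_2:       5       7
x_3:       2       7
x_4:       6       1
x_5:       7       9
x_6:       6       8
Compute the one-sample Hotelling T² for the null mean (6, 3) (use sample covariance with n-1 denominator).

Step 1 — sample mean vector:
  mean(X_1) = (8 + 5 + 2 + 6 + 7 + 6) / 6 = 34/6 = 5.6667
  mean(X_2) = (1 + 7 + 7 + 1 + 9 + 8) / 6 = 33/6 = 5.5
  x̄ = (5.6667, 5.5),  deviation x̄ - mu_0 = (5.6667, 5.5) - (6, 3) = (-0.3333, 2.5).

Step 2 — sample covariance matrix, S[i,j] = (1/(n-1)) · Σ_k (x_{k,i} - mean_i) · (x_{k,j} - mean_j), divisor n-1 = 5:
  S[X_1,X_1] = ((2.3333)·(2.3333) + (-0.6667)·(-0.6667) + (-3.6667)·(-3.6667) + (0.3333)·(0.3333) + (1.3333)·(1.3333) + (0.3333)·(0.3333)) / 5 = 21.3333/5 = 4.2667
  S[X_1,X_2] = ((2.3333)·(-4.5) + (-0.6667)·(1.5) + (-3.6667)·(1.5) + (0.3333)·(-4.5) + (1.3333)·(3.5) + (0.3333)·(2.5)) / 5 = -13/5 = -2.6
  S[X_2,X_2] = ((-4.5)·(-4.5) + (1.5)·(1.5) + (1.5)·(1.5) + (-4.5)·(-4.5) + (3.5)·(3.5) + (2.5)·(2.5)) / 5 = 63.5/5 = 12.7
  S = [[4.2667, -2.6],
 [-2.6, 12.7]].

Step 3 — invert S. det(S) = 4.2667·12.7 - (-2.6)² = 47.4267.
  S^{-1} = (1/det) · [[d, -b], [-b, a]] = [[0.2678, 0.0548],
 [0.0548, 0.09]].

Step 4 — quadratic form (x̄ - mu_0)^T · S^{-1} · (x̄ - mu_0):
  S^{-1} · (x̄ - mu_0) = (0.0478, 0.2066),
  (x̄ - mu_0)^T · [...] = (-0.3333)·(0.0478) + (2.5)·(0.2066) = 0.5007.

Step 5 — scale by n: T² = 6 · 0.5007 = 3.0039.

T² ≈ 3.0039


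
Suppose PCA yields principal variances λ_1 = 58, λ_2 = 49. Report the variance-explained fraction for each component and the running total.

Step 1 — total variance = trace(Sigma) = Σ λ_i = 58 + 49 = 107.

Step 2 — fraction explained by component i = λ_i / Σ λ:
  PC1: 58/107 = 0.5421
  PC2: 49/107 = 0.4579

Step 3 — cumulative fraction after k components = (λ_1 + ... + λ_k) / Σ λ:
  k = 1: 58/107 = 0.5421
  k = 2: (58 + 49)/107 = 107/107 = 1

Summary (fraction, with percent):

explained: PC1 0.5421 (54.21%), PC2 0.4579 (45.79%);  cumulative: 0.5421, 1


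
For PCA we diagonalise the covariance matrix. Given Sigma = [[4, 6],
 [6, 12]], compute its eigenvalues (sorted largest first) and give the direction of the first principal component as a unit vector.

Step 1 — characteristic polynomial of 2×2 Sigma:
  det(Sigma - λI) = λ² - trace · λ + det = 0.
  trace = 4 + 12 = 16, det = 4·12 - (6)² = 12.
Step 2 — discriminant:
  Δ = trace² - 4·det = 256 - 48 = 208.
Step 3 — eigenvalues:
  λ = (trace ± √Δ)/2 = (16 ± 14.4222)/2,
  λ_1 = 15.2111,  λ_2 = 0.7889.

Step 4 — unit eigenvector for λ_1: solve (Sigma - λ_1 I)v = 0. First row:
  (4 - 15.2111)·v_x + (6)·v_y = 0, i.e. (-11.2111)·v_x + (6)·v_y = 0,
  so v ∝ (b, λ_1 - a) = (6, 11.2111) = u.
  ||u|| = √((6)² + (11.2111)²) = √(161.6888) ≈ 12.7157,
  v_1 = u/||u|| ≈ (0.4719, 0.8817) (||v_1|| = 1).

λ_1 = 15.2111,  λ_2 = 0.7889;  v_1 ≈ (0.4719, 0.8817)


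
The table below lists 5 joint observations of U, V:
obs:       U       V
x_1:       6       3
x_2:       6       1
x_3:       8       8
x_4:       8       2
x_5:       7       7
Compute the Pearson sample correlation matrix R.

Step 1 — column means:
  mean(U) = (6 + 6 + 8 + 8 + 7) / 5 = 35/5 = 7
  mean(V) = (3 + 1 + 8 + 2 + 7) / 5 = 21/5 = 4.2

Step 2 — sample variances and covariances s[i,j] = (1/(n-1)) · Σ_k (x_{k,i} - mean_i) · (x_{k,j} - mean_j), with n-1 = 4:
  s[U,U] = ((-1)·(-1) + (-1)·(-1) + (1)·(1) + (1)·(1) + (0)·(0)) / 4 = 4/4 = 1
  s[U,V] = ((-1)·(-1.2) + (-1)·(-3.2) + (1)·(3.8) + (1)·(-2.2) + (0)·(2.8)) / 4 = 6/4 = 1.5
  s[V,V] = ((-1.2)·(-1.2) + (-3.2)·(-3.2) + (3.8)·(3.8) + (-2.2)·(-2.2) + (2.8)·(2.8)) / 4 = 38.8/4 = 9.7
  Sample standard deviations s_i = √(s[i,i]):
  s(U) = √(1) = 1
  s(V) = √(9.7) = 3.1145

Step 3 — r_{ij} = s_{ij} / (s_i · s_j):
  r[U,U] = 1 (diagonal).
  r[U,V] = 1.5 / (1 · 3.1145) = 1.5 / 3.1145 = 0.4816
  r[V,V] = 1 (diagonal).

R is symmetric with unit diagonal. Assembling:

R = [[1, 0.4816],
 [0.4816, 1]]


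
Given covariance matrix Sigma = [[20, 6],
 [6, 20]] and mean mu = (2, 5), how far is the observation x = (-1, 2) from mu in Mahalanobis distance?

Step 1 — centre the observation: (x - mu) = (-3, -3).

Step 2 — invert Sigma. det(Sigma) = 20·20 - (6)² = 364.
  Sigma^{-1} = (1/det) · [[d, -b], [-b, a]] = [[0.0549, -0.0165],
 [-0.0165, 0.0549]].

Step 3 — form the quadratic (x - mu)^T · Sigma^{-1} · (x - mu):
  Sigma^{-1} · (x - mu) = (-0.1154, -0.1154).
  (x - mu)^T · [Sigma^{-1} · (x - mu)] = (-3)·(-0.1154) + (-3)·(-0.1154) = 0.6923.

Step 4 — take square root: d = √(0.6923) ≈ 0.8321.

d(x, mu) = √(0.6923) ≈ 0.8321


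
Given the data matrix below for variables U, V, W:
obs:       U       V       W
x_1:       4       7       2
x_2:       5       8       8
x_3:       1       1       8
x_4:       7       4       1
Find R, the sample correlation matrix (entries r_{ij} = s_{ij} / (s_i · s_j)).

Step 1 — column means:
  mean(U) = (4 + 5 + 1 + 7) / 4 = 17/4 = 4.25
  mean(V) = (7 + 8 + 1 + 4) / 4 = 20/4 = 5
  mean(W) = (2 + 8 + 8 + 1) / 4 = 19/4 = 4.75

Step 2 — sample variances and covariances s[i,j] = (1/(n-1)) · Σ_k (x_{k,i} - mean_i) · (x_{k,j} - mean_j), with n-1 = 3:
  s[U,U] = ((-0.25)·(-0.25) + (0.75)·(0.75) + (-3.25)·(-3.25) + (2.75)·(2.75)) / 3 = 18.75/3 = 6.25
  s[U,V] = ((-0.25)·(2) + (0.75)·(3) + (-3.25)·(-4) + (2.75)·(-1)) / 3 = 12/3 = 4
  s[U,W] = ((-0.25)·(-2.75) + (0.75)·(3.25) + (-3.25)·(3.25) + (2.75)·(-3.75)) / 3 = -17.75/3 = -5.9167
  s[V,V] = ((2)·(2) + (3)·(3) + (-4)·(-4) + (-1)·(-1)) / 3 = 30/3 = 10
  s[V,W] = ((2)·(-2.75) + (3)·(3.25) + (-4)·(3.25) + (-1)·(-3.75)) / 3 = -5/3 = -1.6667
  s[W,W] = ((-2.75)·(-2.75) + (3.25)·(3.25) + (3.25)·(3.25) + (-3.75)·(-3.75)) / 3 = 42.75/3 = 14.25
  Sample standard deviations s_i = √(s[i,i]):
  s(U) = √(6.25) = 2.5
  s(V) = √(10) = 3.1623
  s(W) = √(14.25) = 3.7749

Step 3 — r_{ij} = s_{ij} / (s_i · s_j):
  r[U,U] = 1 (diagonal).
  r[U,V] = 4 / (2.5 · 3.1623) = 4 / 7.9057 = 0.506
  r[U,W] = -5.9167 / (2.5 · 3.7749) = -5.9167 / 9.4373 = -0.6269
  r[V,V] = 1 (diagonal).
  r[V,W] = -1.6667 / (3.1623 · 3.7749) = -1.6667 / 11.9373 = -0.1396
  r[W,W] = 1 (diagonal).

R is symmetric with unit diagonal. Assembling:

R = [[1, 0.506, -0.6269],
 [0.506, 1, -0.1396],
 [-0.6269, -0.1396, 1]]


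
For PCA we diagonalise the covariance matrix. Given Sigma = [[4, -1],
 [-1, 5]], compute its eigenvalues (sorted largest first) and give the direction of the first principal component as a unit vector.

Step 1 — characteristic polynomial of 2×2 Sigma:
  det(Sigma - λI) = λ² - trace · λ + det = 0.
  trace = 4 + 5 = 9, det = 4·5 - (-1)² = 19.
Step 2 — discriminant:
  Δ = trace² - 4·det = 81 - 76 = 5.
Step 3 — eigenvalues:
  λ = (trace ± √Δ)/2 = (9 ± 2.2361)/2,
  λ_1 = 5.618,  λ_2 = 3.382.

Step 4 — unit eigenvector for λ_1: solve (Sigma - λ_1 I)v = 0. First row:
  (4 - 5.618)·v_x + (-1)·v_y = 0, i.e. (-1.618)·v_x + (-1)·v_y = 0,
  so v ∝ (b, λ_1 - a) = (-1, 1.618); multiply by -1 so the first entry is positive: u = (1, -1.618).
  ||u|| = √((1)² + (-1.618)²) = √(3.618) ≈ 1.9021,
  v_1 = u/||u|| ≈ (0.5257, -0.8507) (||v_1|| = 1).

λ_1 = 5.618,  λ_2 = 3.382;  v_1 ≈ (0.5257, -0.8507)


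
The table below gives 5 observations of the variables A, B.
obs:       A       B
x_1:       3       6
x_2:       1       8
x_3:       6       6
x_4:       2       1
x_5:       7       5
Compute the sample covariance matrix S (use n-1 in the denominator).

Step 1 — column means:
  mean(A) = (3 + 1 + 6 + 2 + 7) / 5 = 19/5 = 3.8
  mean(B) = (6 + 8 + 6 + 1 + 5) / 5 = 26/5 = 5.2

Step 2 — sample covariance S[i,j] = (1/(n-1)) · Σ_k (x_{k,i} - mean_i) · (x_{k,j} - mean_j), with n-1 = 4.
  S[A,A] = ((-0.8)·(-0.8) + (-2.8)·(-2.8) + (2.2)·(2.2) + (-1.8)·(-1.8) + (3.2)·(3.2)) / 4 = 26.8/4 = 6.7
  S[A,B] = ((-0.8)·(0.8) + (-2.8)·(2.8) + (2.2)·(0.8) + (-1.8)·(-4.2) + (3.2)·(-0.2)) / 4 = 0.2/4 = 0.05
  S[B,B] = ((0.8)·(0.8) + (2.8)·(2.8) + (0.8)·(0.8) + (-4.2)·(-4.2) + (-0.2)·(-0.2)) / 4 = 26.8/4 = 6.7

S is symmetric (S[j,i] = S[i,j]). Assembling:

S = [[6.7, 0.05],
 [0.05, 6.7]]


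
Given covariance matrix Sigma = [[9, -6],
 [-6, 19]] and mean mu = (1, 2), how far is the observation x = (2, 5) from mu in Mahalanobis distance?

Step 1 — centre the observation: (x - mu) = (1, 3).

Step 2 — invert Sigma. det(Sigma) = 9·19 - (-6)² = 135.
  Sigma^{-1} = (1/det) · [[d, -b], [-b, a]] = [[0.1407, 0.0444],
 [0.0444, 0.0667]].

Step 3 — form the quadratic (x - mu)^T · Sigma^{-1} · (x - mu):
  Sigma^{-1} · (x - mu) = (0.2741, 0.2444).
  (x - mu)^T · [Sigma^{-1} · (x - mu)] = (1)·(0.2741) + (3)·(0.2444) = 1.0074.

Step 4 — take square root: d = √(1.0074) ≈ 1.0037.

d(x, mu) = √(1.0074) ≈ 1.0037


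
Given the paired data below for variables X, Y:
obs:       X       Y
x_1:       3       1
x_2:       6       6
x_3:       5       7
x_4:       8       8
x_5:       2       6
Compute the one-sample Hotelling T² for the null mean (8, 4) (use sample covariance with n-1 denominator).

Step 1 — sample mean vector:
  mean(X) = (3 + 6 + 5 + 8 + 2) / 5 = 24/5 = 4.8
  mean(Y) = (1 + 6 + 7 + 8 + 6) / 5 = 28/5 = 5.6
  x̄ = (4.8, 5.6),  deviation x̄ - mu_0 = (4.8, 5.6) - (8, 4) = (-3.2, 1.6).

Step 2 — sample covariance matrix, S[i,j] = (1/(n-1)) · Σ_k (x_{k,i} - mean_i) · (x_{k,j} - mean_j), divisor n-1 = 4:
  S[X,X] = ((-1.8)·(-1.8) + (1.2)·(1.2) + (0.2)·(0.2) + (3.2)·(3.2) + (-2.8)·(-2.8)) / 4 = 22.8/4 = 5.7
  S[X,Y] = ((-1.8)·(-4.6) + (1.2)·(0.4) + (0.2)·(1.4) + (3.2)·(2.4) + (-2.8)·(0.4)) / 4 = 15.6/4 = 3.9
  S[Y,Y] = ((-4.6)·(-4.6) + (0.4)·(0.4) + (1.4)·(1.4) + (2.4)·(2.4) + (0.4)·(0.4)) / 4 = 29.2/4 = 7.3
  S = [[5.7, 3.9],
 [3.9, 7.3]].

Step 3 — invert S. det(S) = 5.7·7.3 - (3.9)² = 26.4.
  S^{-1} = (1/det) · [[d, -b], [-b, a]] = [[0.2765, -0.1477],
 [-0.1477, 0.2159]].

Step 4 — quadratic form (x̄ - mu_0)^T · S^{-1} · (x̄ - mu_0):
  S^{-1} · (x̄ - mu_0) = (-1.1212, 0.8182),
  (x̄ - mu_0)^T · [...] = (-3.2)·(-1.1212) + (1.6)·(0.8182) = 4.897.

Step 5 — scale by n: T² = 5 · 4.897 = 24.4848.

T² ≈ 24.4848


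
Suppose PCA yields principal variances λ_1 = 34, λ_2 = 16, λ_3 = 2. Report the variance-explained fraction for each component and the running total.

Step 1 — total variance = trace(Sigma) = Σ λ_i = 34 + 16 + 2 = 52.

Step 2 — fraction explained by component i = λ_i / Σ λ:
  PC1: 34/52 = 0.6538
  PC2: 16/52 = 0.3077
  PC3: 2/52 = 0.0385

Step 3 — cumulative fraction after k components = (λ_1 + ... + λ_k) / Σ λ:
  k = 1: 34/52 = 0.6538
  k = 2: (34 + 16)/52 = 50/52 = 0.9615
  k = 3: (34 + 16 + 2)/52 = 52/52 = 1

Summary (fraction, with percent):

explained: PC1 0.6538 (65.38%), PC2 0.3077 (30.77%), PC3 0.0385 (3.85%);  cumulative: 0.6538, 0.9615, 1


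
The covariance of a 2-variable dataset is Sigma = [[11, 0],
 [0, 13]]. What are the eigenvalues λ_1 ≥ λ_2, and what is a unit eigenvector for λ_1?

Step 1 — characteristic polynomial of 2×2 Sigma:
  det(Sigma - λI) = λ² - trace · λ + det = 0.
  trace = 11 + 13 = 24, det = 11·13 - (0)² = 143.
Step 2 — discriminant:
  Δ = trace² - 4·det = 576 - 572 = 4.
Step 3 — eigenvalues:
  λ = (trace ± √Δ)/2 = (24 ± 2)/2,
  λ_1 = 13,  λ_2 = 11.

Step 4 — unit eigenvector for λ_1: Sigma is diagonal, so its eigenvectors are the coordinate axes. λ_1 = 13 is the diagonal entry on the second coordinate axis, hence
  v_1 = (0, 1) (||v_1|| = 1).

λ_1 = 13,  λ_2 = 11;  v_1 ≈ (0, 1)


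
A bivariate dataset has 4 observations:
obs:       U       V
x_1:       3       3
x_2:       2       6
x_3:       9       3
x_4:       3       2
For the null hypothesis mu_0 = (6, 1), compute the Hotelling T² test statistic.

Step 1 — sample mean vector:
  mean(U) = (3 + 2 + 9 + 3) / 4 = 17/4 = 4.25
  mean(V) = (3 + 6 + 3 + 2) / 4 = 14/4 = 3.5
  x̄ = (4.25, 3.5),  deviation x̄ - mu_0 = (4.25, 3.5) - (6, 1) = (-1.75, 2.5).

Step 2 — sample covariance matrix, S[i,j] = (1/(n-1)) · Σ_k (x_{k,i} - mean_i) · (x_{k,j} - mean_j), divisor n-1 = 3:
  S[U,U] = ((-1.25)·(-1.25) + (-2.25)·(-2.25) + (4.75)·(4.75) + (-1.25)·(-1.25)) / 3 = 30.75/3 = 10.25
  S[U,V] = ((-1.25)·(-0.5) + (-2.25)·(2.5) + (4.75)·(-0.5) + (-1.25)·(-1.5)) / 3 = -5.5/3 = -1.8333
  S[V,V] = ((-0.5)·(-0.5) + (2.5)·(2.5) + (-0.5)·(-0.5) + (-1.5)·(-1.5)) / 3 = 9/3 = 3
  S = [[10.25, -1.8333],
 [-1.8333, 3]].

Step 3 — invert S. det(S) = 10.25·3 - (-1.8333)² = 27.3889.
  S^{-1} = (1/det) · [[d, -b], [-b, a]] = [[0.1095, 0.0669],
 [0.0669, 0.3742]].

Step 4 — quadratic form (x̄ - mu_0)^T · S^{-1} · (x̄ - mu_0):
  S^{-1} · (x̄ - mu_0) = (-0.0243, 0.8185),
  (x̄ - mu_0)^T · [...] = (-1.75)·(-0.0243) + (2.5)·(0.8185) = 2.0887.

Step 5 — scale by n: T² = 4 · 2.0887 = 8.355.

T² ≈ 8.355


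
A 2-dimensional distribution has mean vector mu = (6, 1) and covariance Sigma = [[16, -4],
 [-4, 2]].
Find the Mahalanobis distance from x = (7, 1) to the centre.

Step 1 — centre the observation: (x - mu) = (1, 0).

Step 2 — invert Sigma. det(Sigma) = 16·2 - (-4)² = 16.
  Sigma^{-1} = (1/det) · [[d, -b], [-b, a]] = [[0.125, 0.25],
 [0.25, 1]].

Step 3 — form the quadratic (x - mu)^T · Sigma^{-1} · (x - mu):
  Sigma^{-1} · (x - mu) = (0.125, 0.25).
  (x - mu)^T · [Sigma^{-1} · (x - mu)] = (1)·(0.125) + (0)·(0.25) = 0.125.

Step 4 — take square root: d = √(0.125) ≈ 0.3536.

d(x, mu) = √(0.125) ≈ 0.3536
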